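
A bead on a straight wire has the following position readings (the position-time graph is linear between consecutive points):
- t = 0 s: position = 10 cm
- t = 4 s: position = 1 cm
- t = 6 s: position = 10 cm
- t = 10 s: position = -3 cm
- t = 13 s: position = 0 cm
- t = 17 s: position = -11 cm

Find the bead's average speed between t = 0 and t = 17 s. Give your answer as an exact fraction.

45/17 cm/s

Average speed = (total path length)/(elapsed time); on a piecewise-linear x-t graph the path length is Σ|Δx|.
0–4 s: |Δx| = |1 − 10| = 9 cm
4–6 s: |Δx| = |10 − 1| = 9 cm
6–10 s: |Δx| = |-3 − 10| = 13 cm
10–13 s: |Δx| = |0 − -3| = 3 cm
13–17 s: |Δx| = |-11 − 0| = 11 cm
Total path = 45 cm; average speed = 45/17 = 45/17 cm/s.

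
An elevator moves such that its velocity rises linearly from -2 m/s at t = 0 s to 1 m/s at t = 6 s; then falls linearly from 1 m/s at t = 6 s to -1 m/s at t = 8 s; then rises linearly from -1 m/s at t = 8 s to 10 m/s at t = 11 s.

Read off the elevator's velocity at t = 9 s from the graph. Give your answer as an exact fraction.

8/3 m/s

On 8–11 s the graph is linear from -1 to 10 m/s: v(9) = -1 + (10 − -1)·(9 − 8)/(11 − 8) = 8/3 m/s.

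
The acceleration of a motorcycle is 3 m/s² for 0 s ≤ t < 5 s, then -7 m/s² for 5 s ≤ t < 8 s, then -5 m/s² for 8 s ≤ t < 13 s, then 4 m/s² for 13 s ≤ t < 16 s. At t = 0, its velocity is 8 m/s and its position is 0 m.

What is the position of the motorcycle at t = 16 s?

On each constant-a segment, Δv = aΔt and Δx = v₀Δt + ½aΔt²; chain segment to segment.
0–5 s: v starts 8 m/s; Δx = 8·5 + ½·3·5² = 77.5 m; v ends 23 m/s.
5–8 s: v starts 23 m/s; Δx = 23·3 + ½·-7·3² = 37.5 m; v ends 2 m/s.
8–13 s: v starts 2 m/s; Δx = 2·5 + ½·-5·5² = -52.5 m; v ends -23 m/s.
13–16 s: v starts -23 m/s; Δx = -23·3 + ½·4·3² = -51 m; v ends -11 m/s.
x(16) = 0 + Σ Δx = 11.5 m.

11.5 m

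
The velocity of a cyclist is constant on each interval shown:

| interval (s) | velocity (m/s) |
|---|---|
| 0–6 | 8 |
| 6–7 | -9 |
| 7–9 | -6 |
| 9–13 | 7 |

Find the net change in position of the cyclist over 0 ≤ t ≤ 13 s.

55 m

Net displacement equals the area under the velocity-time graph (areas below the axis count negative).
0–6 s: 8 × 6 = 48 m
6–7 s: -9 × 1 = -9 m
7–9 s: -6 × 2 = -12 m
9–13 s: 7 × 4 = 28 m
Net displacement = 55 m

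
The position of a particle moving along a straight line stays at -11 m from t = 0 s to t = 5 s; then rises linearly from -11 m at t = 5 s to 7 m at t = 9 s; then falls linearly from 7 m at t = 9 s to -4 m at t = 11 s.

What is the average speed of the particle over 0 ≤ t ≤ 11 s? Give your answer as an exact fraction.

29/11 m/s

Average speed = (total path length)/(elapsed time); on a piecewise-linear x-t graph the path length is Σ|Δx|.
0–5 s: |Δx| = |-11 − -11| = 0 m
5–9 s: |Δx| = |7 − -11| = 18 m
9–11 s: |Δx| = |-4 − 7| = 11 m
Total path = 29 m; average speed = 29/11 = 29/11 m/s.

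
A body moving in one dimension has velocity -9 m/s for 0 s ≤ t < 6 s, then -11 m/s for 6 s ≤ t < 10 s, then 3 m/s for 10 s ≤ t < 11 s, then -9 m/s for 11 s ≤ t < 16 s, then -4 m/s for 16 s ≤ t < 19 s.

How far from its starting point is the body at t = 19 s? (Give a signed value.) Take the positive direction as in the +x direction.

-152 m

Net displacement equals the area under the velocity-time graph (areas below the axis count negative).
0–6 s: -9 × 6 = -54 m
6–10 s: -11 × 4 = -44 m
10–11 s: 3 × 1 = 3 m
11–16 s: -9 × 5 = -45 m
16–19 s: -4 × 3 = -12 m
Net displacement = -152 m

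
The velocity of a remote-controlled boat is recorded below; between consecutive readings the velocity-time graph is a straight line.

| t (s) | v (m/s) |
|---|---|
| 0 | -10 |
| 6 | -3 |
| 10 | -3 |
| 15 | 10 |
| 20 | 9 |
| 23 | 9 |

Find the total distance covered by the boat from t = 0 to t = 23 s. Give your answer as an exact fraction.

Total distance travelled is ∫|v| dt — sum the magnitudes of each area piece.
0–6 s: |½(-10 + -3)(6)| = 39 m
6–10 s: |-3| × 4 = 12 m
10–15 s: v = 0 at t = 145/13 s; triangle areas 45/26 + 250/13 = 545/26 m
15–20 s: |½(10 + 9)(5)| = 47.5 m
20–23 s: |9| × 3 = 27 m
Total distance = 1904/13 m

1904/13 m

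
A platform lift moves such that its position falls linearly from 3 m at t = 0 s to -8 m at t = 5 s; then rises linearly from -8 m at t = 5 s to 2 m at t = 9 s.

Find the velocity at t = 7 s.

Velocity is the slope of the x-t graph on 5–9 s: (2 − -8)/(9 − 5) = 2.5 m/s.

2.5 m/s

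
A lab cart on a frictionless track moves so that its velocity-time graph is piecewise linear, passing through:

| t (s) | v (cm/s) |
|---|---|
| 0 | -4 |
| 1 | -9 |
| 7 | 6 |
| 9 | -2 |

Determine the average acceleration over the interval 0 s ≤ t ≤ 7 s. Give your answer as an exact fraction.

Average acceleration = Δv/Δt = (6 − -4)/(7 − 0) = 10/7 cm/s².

10/7 cm/s²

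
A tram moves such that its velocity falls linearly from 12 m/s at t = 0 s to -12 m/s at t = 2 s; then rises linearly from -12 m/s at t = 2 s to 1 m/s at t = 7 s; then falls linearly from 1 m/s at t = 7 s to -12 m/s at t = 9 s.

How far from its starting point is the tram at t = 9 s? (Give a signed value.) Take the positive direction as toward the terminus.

Net displacement equals the area under the velocity-time graph (areas below the axis count negative).
0–2 s: ½(12 + -12)(2) = 0 m
2–7 s: ½(-12 + 1)(5) = -27.5 m
7–9 s: ½(1 + -12)(2) = -11 m
Net displacement = -38.5 m

-38.5 m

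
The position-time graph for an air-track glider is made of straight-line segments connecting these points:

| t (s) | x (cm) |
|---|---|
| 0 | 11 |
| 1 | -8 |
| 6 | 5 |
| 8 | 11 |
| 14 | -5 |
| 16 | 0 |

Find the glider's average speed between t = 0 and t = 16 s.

3.6875 cm/s

Average speed = (total path length)/(elapsed time); on a piecewise-linear x-t graph the path length is Σ|Δx|.
0–1 s: |Δx| = |-8 − 11| = 19 cm
1–6 s: |Δx| = |5 − -8| = 13 cm
6–8 s: |Δx| = |11 − 5| = 6 cm
8–14 s: |Δx| = |-5 − 11| = 16 cm
14–16 s: |Δx| = |0 − -5| = 5 cm
Total path = 59 cm; average speed = 59/16 = 3.6875 cm/s.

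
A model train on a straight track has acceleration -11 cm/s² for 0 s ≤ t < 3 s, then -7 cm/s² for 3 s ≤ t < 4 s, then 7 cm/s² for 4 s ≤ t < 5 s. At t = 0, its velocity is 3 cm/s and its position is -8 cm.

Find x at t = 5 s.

On each constant-a segment, Δv = aΔt and Δx = v₀Δt + ½aΔt²; chain segment to segment.
0–3 s: v starts 3 cm/s; Δx = 3·3 + ½·-11·3² = -40.5 cm; v ends -30 cm/s.
3–4 s: v starts -30 cm/s; Δx = -30·1 + ½·-7·1² = -33.5 cm; v ends -37 cm/s.
4–5 s: v starts -37 cm/s; Δx = -37·1 + ½·7·1² = -33.5 cm; v ends -30 cm/s.
x(5) = -8 + Σ Δx = -115.5 cm.

-115.5 cm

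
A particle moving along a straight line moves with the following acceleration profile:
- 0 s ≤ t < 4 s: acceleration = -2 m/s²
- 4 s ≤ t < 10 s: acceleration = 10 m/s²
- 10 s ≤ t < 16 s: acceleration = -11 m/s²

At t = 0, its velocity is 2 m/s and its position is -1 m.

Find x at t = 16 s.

261 m

On each constant-a segment, Δv = aΔt and Δx = v₀Δt + ½aΔt²; chain segment to segment.
0–4 s: v starts 2 m/s; Δx = 2·4 + ½·-2·4² = -8 m; v ends -6 m/s.
4–10 s: v starts -6 m/s; Δx = -6·6 + ½·10·6² = 144 m; v ends 54 m/s.
10–16 s: v starts 54 m/s; Δx = 54·6 + ½·-11·6² = 126 m; v ends -12 m/s.
x(16) = -1 + Σ Δx = 261 m.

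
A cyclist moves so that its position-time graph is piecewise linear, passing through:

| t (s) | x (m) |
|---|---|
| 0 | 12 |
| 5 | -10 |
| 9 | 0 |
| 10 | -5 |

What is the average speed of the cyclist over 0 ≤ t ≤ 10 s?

3.7 m/s

Average speed = (total path length)/(elapsed time); on a piecewise-linear x-t graph the path length is Σ|Δx|.
0–5 s: |Δx| = |-10 − 12| = 22 m
5–9 s: |Δx| = |0 − -10| = 10 m
9–10 s: |Δx| = |-5 − 0| = 5 m
Total path = 37 m; average speed = 37/10 = 3.7 m/s.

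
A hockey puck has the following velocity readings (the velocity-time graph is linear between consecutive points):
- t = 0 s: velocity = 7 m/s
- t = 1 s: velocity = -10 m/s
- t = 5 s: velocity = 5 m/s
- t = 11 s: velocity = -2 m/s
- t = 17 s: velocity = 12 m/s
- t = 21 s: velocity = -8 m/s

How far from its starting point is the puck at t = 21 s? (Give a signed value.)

35.5 m

Displacement is the signed area under the v-t curve.
0–1 s: ½(7 + -10)(1) = -1.5 m
1–5 s: ½(-10 + 5)(4) = -10 m
5–11 s: ½(5 + -2)(6) = 9 m
11–17 s: ½(-2 + 12)(6) = 30 m
17–21 s: ½(12 + -8)(4) = 8 m
Net displacement = 35.5 m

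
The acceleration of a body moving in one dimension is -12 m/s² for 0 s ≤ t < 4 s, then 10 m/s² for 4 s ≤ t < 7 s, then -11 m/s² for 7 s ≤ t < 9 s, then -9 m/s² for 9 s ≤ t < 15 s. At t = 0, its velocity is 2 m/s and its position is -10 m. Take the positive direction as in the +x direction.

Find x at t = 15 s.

-635 m

On each constant-a segment, Δv = aΔt and Δx = v₀Δt + ½aΔt²; chain segment to segment.
0–4 s: v starts 2 m/s; Δx = 2·4 + ½·-12·4² = -88 m; v ends -46 m/s.
4–7 s: v starts -46 m/s; Δx = -46·3 + ½·10·3² = -93 m; v ends -16 m/s.
7–9 s: v starts -16 m/s; Δx = -16·2 + ½·-11·2² = -54 m; v ends -38 m/s.
9–15 s: v starts -38 m/s; Δx = -38·6 + ½·-9·6² = -390 m; v ends -92 m/s.
x(15) = -10 + Σ Δx = -635 m.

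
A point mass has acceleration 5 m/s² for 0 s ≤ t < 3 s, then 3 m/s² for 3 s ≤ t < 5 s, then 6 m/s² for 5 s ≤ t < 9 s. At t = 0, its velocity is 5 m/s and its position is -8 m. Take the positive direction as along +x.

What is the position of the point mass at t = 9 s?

227.5 m

On each constant-a segment, Δv = aΔt and Δx = v₀Δt + ½aΔt²; chain segment to segment.
0–3 s: v starts 5 m/s; Δx = 5·3 + ½·5·3² = 37.5 m; v ends 20 m/s.
3–5 s: v starts 20 m/s; Δx = 20·2 + ½·3·2² = 46 m; v ends 26 m/s.
5–9 s: v starts 26 m/s; Δx = 26·4 + ½·6·4² = 152 m; v ends 50 m/s.
x(9) = -8 + Σ Δx = 227.5 m.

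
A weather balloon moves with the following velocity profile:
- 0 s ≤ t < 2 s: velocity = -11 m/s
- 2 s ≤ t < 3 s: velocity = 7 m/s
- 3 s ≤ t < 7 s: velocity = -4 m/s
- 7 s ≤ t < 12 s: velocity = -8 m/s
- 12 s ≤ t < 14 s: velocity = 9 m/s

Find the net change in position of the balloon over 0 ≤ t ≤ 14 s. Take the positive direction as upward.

-53 m

Net displacement equals the area under the velocity-time graph (areas below the axis count negative).
0–2 s: -11 × 2 = -22 m
2–3 s: 7 × 1 = 7 m
3–7 s: -4 × 4 = -16 m
7–12 s: -8 × 5 = -40 m
12–14 s: 9 × 2 = 18 m
Net displacement = -53 m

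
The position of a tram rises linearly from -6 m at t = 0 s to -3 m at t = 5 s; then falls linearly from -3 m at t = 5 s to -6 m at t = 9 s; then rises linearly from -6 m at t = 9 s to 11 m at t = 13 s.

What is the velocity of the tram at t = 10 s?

4.25 m/s

Velocity is the slope of the x-t graph on 9–13 s: (11 − -6)/(13 − 9) = 4.25 m/s.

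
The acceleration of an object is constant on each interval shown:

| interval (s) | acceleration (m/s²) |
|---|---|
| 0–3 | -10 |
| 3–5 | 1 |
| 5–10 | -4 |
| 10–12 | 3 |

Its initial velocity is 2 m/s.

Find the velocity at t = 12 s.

Δv equals the area under the a-t graph; then v = v₀ + Δv.
0–3 s: -10 × 3 = -30 m/s
3–5 s: 1 × 2 = 2 m/s
5–10 s: -4 × 5 = -20 m/s
10–12 s: 3 × 2 = 6 m/s
Δv = -42 m/s, so v(12) = 2 + (-42) = -40 m/s.

-40 m/s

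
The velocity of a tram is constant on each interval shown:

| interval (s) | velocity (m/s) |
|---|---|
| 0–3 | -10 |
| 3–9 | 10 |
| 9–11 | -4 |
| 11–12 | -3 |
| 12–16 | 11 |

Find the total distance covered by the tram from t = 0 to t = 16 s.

Total distance travelled is ∫|v| dt — sum the magnitudes of each area piece.
0–3 s: |-10| × 3 = 30 m
3–9 s: |10| × 6 = 60 m
9–11 s: |-4| × 2 = 8 m
11–12 s: |-3| × 1 = 3 m
12–16 s: |11| × 4 = 44 m
Total distance = 145 m

145 m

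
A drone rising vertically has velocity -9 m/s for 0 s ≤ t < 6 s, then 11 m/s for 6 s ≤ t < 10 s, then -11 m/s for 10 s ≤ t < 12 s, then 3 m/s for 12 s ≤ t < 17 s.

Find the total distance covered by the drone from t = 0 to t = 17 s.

Distance (not displacement) is the total path length: add the absolute areas under v-t.
0–6 s: |-9| × 6 = 54 m
6–10 s: |11| × 4 = 44 m
10–12 s: |-11| × 2 = 22 m
12–17 s: |3| × 5 = 15 m
Total distance = 135 m

135 m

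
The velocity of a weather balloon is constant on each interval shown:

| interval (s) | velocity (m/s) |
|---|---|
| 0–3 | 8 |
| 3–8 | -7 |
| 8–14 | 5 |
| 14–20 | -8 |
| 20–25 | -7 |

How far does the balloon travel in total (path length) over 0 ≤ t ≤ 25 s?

172 m

Total distance travelled is ∫|v| dt — sum the magnitudes of each area piece.
0–3 s: |8| × 3 = 24 m
3–8 s: |-7| × 5 = 35 m
8–14 s: |5| × 6 = 30 m
14–20 s: |-8| × 6 = 48 m
20–25 s: |-7| × 5 = 35 m
Total distance = 172 m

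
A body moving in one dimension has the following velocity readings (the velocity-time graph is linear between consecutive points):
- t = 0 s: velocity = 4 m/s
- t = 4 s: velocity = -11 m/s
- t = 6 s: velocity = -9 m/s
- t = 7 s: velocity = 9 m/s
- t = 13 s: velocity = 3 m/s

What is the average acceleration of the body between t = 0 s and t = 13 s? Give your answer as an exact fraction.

-1/13 m/s²

Average acceleration = Δv/Δt = (3 − 4)/(13 − 0) = -1/13 m/s².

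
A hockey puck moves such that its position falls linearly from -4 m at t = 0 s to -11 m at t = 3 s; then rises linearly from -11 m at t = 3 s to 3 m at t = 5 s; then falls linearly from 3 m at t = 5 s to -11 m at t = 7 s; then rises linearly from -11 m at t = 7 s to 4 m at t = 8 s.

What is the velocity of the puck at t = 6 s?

-7 m/s

Velocity is the slope of the x-t graph on 5–7 s: (-11 − 3)/(7 − 5) = -7 m/s.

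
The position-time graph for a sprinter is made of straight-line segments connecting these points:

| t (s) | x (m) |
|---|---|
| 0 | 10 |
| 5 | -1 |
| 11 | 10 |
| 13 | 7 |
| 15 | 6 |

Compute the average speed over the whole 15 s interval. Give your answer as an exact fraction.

26/15 m/s

Average speed = (total path length)/(elapsed time); on a piecewise-linear x-t graph the path length is Σ|Δx|.
0–5 s: |Δx| = |-1 − 10| = 11 m
5–11 s: |Δx| = |10 − -1| = 11 m
11–13 s: |Δx| = |7 − 10| = 3 m
13–15 s: |Δx| = |6 − 7| = 1 m
Total path = 26 m; average speed = 26/15 = 26/15 m/s.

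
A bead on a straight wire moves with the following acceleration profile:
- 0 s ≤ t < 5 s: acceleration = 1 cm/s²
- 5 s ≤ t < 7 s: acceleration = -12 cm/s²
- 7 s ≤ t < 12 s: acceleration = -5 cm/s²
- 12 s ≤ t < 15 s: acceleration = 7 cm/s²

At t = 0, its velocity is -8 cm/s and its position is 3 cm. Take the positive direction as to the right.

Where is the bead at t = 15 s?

On each constant-a segment, Δv = aΔt and Δx = v₀Δt + ½aΔt²; chain segment to segment.
0–5 s: v starts -8 cm/s; Δx = -8·5 + ½·1·5² = -27.5 cm; v ends -3 cm/s.
5–7 s: v starts -3 cm/s; Δx = -3·2 + ½·-12·2² = -30 cm; v ends -27 cm/s.
7–12 s: v starts -27 cm/s; Δx = -27·5 + ½·-5·5² = -197.5 cm; v ends -52 cm/s.
12–15 s: v starts -52 cm/s; Δx = -52·3 + ½·7·3² = -124.5 cm; v ends -31 cm/s.
x(15) = 3 + Σ Δx = -376.5 cm.

-376.5 cm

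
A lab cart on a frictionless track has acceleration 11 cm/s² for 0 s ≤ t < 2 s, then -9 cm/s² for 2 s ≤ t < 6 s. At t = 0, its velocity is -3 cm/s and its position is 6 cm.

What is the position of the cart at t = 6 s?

On each constant-a segment, Δv = aΔt and Δx = v₀Δt + ½aΔt²; chain segment to segment.
0–2 s: v starts -3 cm/s; Δx = -3·2 + ½·11·2² = 16 cm; v ends 19 cm/s.
2–6 s: v starts 19 cm/s; Δx = 19·4 + ½·-9·4² = 4 cm; v ends -17 cm/s.
x(6) = 6 + Σ Δx = 26 cm.

26 cm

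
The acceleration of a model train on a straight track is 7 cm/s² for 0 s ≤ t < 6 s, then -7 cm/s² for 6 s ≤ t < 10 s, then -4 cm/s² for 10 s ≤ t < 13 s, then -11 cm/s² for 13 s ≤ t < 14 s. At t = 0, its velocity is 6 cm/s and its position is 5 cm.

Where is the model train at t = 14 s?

347.5 cm

On each constant-a segment, Δv = aΔt and Δx = v₀Δt + ½aΔt²; chain segment to segment.
0–6 s: v starts 6 cm/s; Δx = 6·6 + ½·7·6² = 162 cm; v ends 48 cm/s.
6–10 s: v starts 48 cm/s; Δx = 48·4 + ½·-7·4² = 136 cm; v ends 20 cm/s.
10–13 s: v starts 20 cm/s; Δx = 20·3 + ½·-4·3² = 42 cm; v ends 8 cm/s.
13–14 s: v starts 8 cm/s; Δx = 8·1 + ½·-11·1² = 2.5 cm; v ends -3 cm/s.
x(14) = 5 + Σ Δx = 347.5 cm.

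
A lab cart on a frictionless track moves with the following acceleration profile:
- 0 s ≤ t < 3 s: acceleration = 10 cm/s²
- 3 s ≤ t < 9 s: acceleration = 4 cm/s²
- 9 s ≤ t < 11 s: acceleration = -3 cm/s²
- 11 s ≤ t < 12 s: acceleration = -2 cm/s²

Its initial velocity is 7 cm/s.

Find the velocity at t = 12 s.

53 cm/s

Δv equals the area under the a-t graph; then v = v₀ + Δv.
0–3 s: 10 × 3 = 30 cm/s
3–9 s: 4 × 6 = 24 cm/s
9–11 s: -3 × 2 = -6 cm/s
11–12 s: -2 × 1 = -2 cm/s
Δv = 46 cm/s, so v(12) = 7 + (46) = 53 cm/s.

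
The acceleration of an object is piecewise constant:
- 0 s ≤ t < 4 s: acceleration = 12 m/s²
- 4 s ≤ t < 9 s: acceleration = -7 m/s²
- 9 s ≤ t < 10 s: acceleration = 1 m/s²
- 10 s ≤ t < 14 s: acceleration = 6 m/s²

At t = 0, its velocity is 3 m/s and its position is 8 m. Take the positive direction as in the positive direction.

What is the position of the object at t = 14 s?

416 m

On each constant-a segment, Δv = aΔt and Δx = v₀Δt + ½aΔt²; chain segment to segment.
0–4 s: v starts 3 m/s; Δx = 3·4 + ½·12·4² = 108 m; v ends 51 m/s.
4–9 s: v starts 51 m/s; Δx = 51·5 + ½·-7·5² = 167.5 m; v ends 16 m/s.
9–10 s: v starts 16 m/s; Δx = 16·1 + ½·1·1² = 16.5 m; v ends 17 m/s.
10–14 s: v starts 17 m/s; Δx = 17·4 + ½·6·4² = 116 m; v ends 41 m/s.
x(14) = 8 + Σ Δx = 416 m.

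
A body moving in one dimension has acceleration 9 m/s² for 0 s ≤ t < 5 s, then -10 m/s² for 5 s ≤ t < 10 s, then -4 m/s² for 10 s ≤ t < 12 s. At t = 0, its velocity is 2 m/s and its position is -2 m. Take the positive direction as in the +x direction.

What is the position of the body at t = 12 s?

On each constant-a segment, Δv = aΔt and Δx = v₀Δt + ½aΔt²; chain segment to segment.
0–5 s: v starts 2 m/s; Δx = 2·5 + ½·9·5² = 122.5 m; v ends 47 m/s.
5–10 s: v starts 47 m/s; Δx = 47·5 + ½·-10·5² = 110 m; v ends -3 m/s.
10–12 s: v starts -3 m/s; Δx = -3·2 + ½·-4·2² = -14 m; v ends -11 m/s.
x(12) = -2 + Σ Δx = 216.5 m.

216.5 m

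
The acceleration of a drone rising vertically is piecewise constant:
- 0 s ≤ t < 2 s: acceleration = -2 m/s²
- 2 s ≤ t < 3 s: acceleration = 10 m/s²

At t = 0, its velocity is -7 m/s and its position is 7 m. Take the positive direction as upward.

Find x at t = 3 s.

-17 m

On each constant-a segment, Δv = aΔt and Δx = v₀Δt + ½aΔt²; chain segment to segment.
0–2 s: v starts -7 m/s; Δx = -7·2 + ½·-2·2² = -18 m; v ends -11 m/s.
2–3 s: v starts -11 m/s; Δx = -11·1 + ½·10·1² = -6 m; v ends -1 m/s.
x(3) = 7 + Σ Δx = -17 m.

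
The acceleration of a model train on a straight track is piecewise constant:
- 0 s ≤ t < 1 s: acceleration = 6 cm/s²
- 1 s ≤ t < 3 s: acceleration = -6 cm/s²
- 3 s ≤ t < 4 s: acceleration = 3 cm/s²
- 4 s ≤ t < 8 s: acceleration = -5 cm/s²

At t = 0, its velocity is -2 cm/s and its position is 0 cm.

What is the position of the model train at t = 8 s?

On each constant-a segment, Δv = aΔt and Δx = v₀Δt + ½aΔt²; chain segment to segment.
0–1 s: v starts -2 cm/s; Δx = -2·1 + ½·6·1² = 1 cm; v ends 4 cm/s.
1–3 s: v starts 4 cm/s; Δx = 4·2 + ½·-6·2² = -4 cm; v ends -8 cm/s.
3–4 s: v starts -8 cm/s; Δx = -8·1 + ½·3·1² = -6.5 cm; v ends -5 cm/s.
4–8 s: v starts -5 cm/s; Δx = -5·4 + ½·-5·4² = -60 cm; v ends -25 cm/s.
x(8) = 0 + Σ Δx = -69.5 cm.

-69.5 cm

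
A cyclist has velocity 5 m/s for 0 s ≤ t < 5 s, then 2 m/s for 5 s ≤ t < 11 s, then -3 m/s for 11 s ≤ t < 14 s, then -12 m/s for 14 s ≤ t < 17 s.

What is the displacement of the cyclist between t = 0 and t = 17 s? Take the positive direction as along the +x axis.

Net displacement equals the area under the velocity-time graph (areas below the axis count negative).
0–5 s: 5 × 5 = 25 m
5–11 s: 2 × 6 = 12 m
11–14 s: -3 × 3 = -9 m
14–17 s: -12 × 3 = -36 m
Net displacement = -8 m

-8 m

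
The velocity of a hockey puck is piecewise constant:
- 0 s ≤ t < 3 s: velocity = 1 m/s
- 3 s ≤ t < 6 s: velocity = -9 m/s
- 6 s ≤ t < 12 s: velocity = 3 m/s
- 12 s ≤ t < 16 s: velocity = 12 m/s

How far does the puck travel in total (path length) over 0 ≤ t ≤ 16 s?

96 m

Distance (not displacement) is the total path length: add the absolute areas under v-t.
0–3 s: |1| × 3 = 3 m
3–6 s: |-9| × 3 = 27 m
6–12 s: |3| × 6 = 18 m
12–16 s: |12| × 4 = 48 m
Total distance = 96 m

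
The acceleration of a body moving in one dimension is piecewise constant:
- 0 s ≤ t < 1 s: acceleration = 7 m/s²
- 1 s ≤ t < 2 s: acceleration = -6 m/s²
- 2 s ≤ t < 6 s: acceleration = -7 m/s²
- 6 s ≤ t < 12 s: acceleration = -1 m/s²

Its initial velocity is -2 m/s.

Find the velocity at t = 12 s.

-35 m/s

Δv equals the area under the a-t graph; then v = v₀ + Δv.
0–1 s: 7 × 1 = 7 m/s
1–2 s: -6 × 1 = -6 m/s
2–6 s: -7 × 4 = -28 m/s
6–12 s: -1 × 6 = -6 m/s
Δv = -33 m/s, so v(12) = -2 + (-33) = -35 m/s.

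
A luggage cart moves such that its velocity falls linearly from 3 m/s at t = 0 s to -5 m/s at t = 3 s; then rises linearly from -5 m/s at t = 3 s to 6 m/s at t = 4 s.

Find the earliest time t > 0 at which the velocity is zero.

v changes sign on 0–3 s (from 3 to -5); the graph is linear there, so v = 0 at t = 0 + (-3)·(3 − 0)/(-5 − 3) = 1.125 s.

t = 1.125 s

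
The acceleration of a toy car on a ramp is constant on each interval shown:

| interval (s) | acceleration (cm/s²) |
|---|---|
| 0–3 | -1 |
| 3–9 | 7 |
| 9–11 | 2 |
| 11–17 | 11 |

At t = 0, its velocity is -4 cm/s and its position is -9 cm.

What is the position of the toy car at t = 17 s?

On each constant-a segment, Δv = aΔt and Δx = v₀Δt + ½aΔt²; chain segment to segment.
0–3 s: v starts -4 cm/s; Δx = -4·3 + ½·-1·3² = -16.5 cm; v ends -7 cm/s.
3–9 s: v starts -7 cm/s; Δx = -7·6 + ½·7·6² = 84 cm; v ends 35 cm/s.
9–11 s: v starts 35 cm/s; Δx = 35·2 + ½·2·2² = 74 cm; v ends 39 cm/s.
11–17 s: v starts 39 cm/s; Δx = 39·6 + ½·11·6² = 432 cm; v ends 105 cm/s.
x(17) = -9 + Σ Δx = 564.5 cm.

564.5 cm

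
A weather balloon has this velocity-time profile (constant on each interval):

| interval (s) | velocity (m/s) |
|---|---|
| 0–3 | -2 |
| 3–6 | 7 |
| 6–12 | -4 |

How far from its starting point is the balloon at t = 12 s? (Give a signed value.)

Net displacement equals the area under the velocity-time graph (areas below the axis count negative).
0–3 s: -2 × 3 = -6 m
3–6 s: 7 × 3 = 21 m
6–12 s: -4 × 6 = -24 m
Net displacement = -9 m

-9 m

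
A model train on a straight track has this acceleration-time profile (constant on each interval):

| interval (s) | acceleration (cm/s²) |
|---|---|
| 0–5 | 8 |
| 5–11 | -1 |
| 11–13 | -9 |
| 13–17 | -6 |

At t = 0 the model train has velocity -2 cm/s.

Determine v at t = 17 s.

-10 cm/s

Δv equals the area under the a-t graph; then v = v₀ + Δv.
0–5 s: 8 × 5 = 40 cm/s
5–11 s: -1 × 6 = -6 cm/s
11–13 s: -9 × 2 = -18 cm/s
13–17 s: -6 × 4 = -24 cm/s
Δv = -8 cm/s, so v(17) = -2 + (-8) = -10 cm/s.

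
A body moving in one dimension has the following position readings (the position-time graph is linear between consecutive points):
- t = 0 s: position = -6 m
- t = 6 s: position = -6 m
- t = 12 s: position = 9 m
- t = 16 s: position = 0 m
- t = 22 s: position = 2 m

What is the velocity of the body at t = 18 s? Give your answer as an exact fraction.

1/3 m/s

Velocity is the slope of the x-t graph on 16–22 s: (2 − 0)/(22 − 16) = 1/3 m/s.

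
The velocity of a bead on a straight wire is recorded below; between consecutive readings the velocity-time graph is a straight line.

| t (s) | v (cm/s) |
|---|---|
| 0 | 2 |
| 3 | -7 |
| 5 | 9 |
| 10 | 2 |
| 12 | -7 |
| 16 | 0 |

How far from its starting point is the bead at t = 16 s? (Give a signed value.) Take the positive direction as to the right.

Net displacement equals the area under the velocity-time graph (areas below the axis count negative).
0–3 s: ½(2 + -7)(3) = -7.5 cm
3–5 s: ½(-7 + 9)(2) = 2 cm
5–10 s: ½(9 + 2)(5) = 27.5 cm
10–12 s: ½(2 + -7)(2) = -5 cm
12–16 s: ½(-7 + 0)(4) = -14 cm
Net displacement = 3 cm

3 cm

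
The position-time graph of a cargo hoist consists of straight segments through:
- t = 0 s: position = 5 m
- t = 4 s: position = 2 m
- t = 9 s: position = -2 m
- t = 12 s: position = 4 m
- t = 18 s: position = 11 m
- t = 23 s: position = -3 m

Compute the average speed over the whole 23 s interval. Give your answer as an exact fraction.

34/23 m/s

Average speed = (total path length)/(elapsed time); on a piecewise-linear x-t graph the path length is Σ|Δx|.
0–4 s: |Δx| = |2 − 5| = 3 m
4–9 s: |Δx| = |-2 − 2| = 4 m
9–12 s: |Δx| = |4 − -2| = 6 m
12–18 s: |Δx| = |11 − 4| = 7 m
18–23 s: |Δx| = |-3 − 11| = 14 m
Total path = 34 m; average speed = 34/23 = 34/23 m/s.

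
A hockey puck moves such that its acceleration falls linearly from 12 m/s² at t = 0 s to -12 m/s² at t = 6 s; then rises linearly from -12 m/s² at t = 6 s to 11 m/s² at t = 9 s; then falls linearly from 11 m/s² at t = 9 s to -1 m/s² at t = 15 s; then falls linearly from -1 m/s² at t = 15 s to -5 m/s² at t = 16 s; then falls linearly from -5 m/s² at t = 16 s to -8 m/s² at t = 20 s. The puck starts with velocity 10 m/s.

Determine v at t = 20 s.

Δv equals the area under the a-t graph; then v = v₀ + Δv.
0–6 s: ½(12 + -12)(6) = 0 m/s
6–9 s: ½(-12 + 11)(3) = -1.5 m/s
9–15 s: ½(11 + -1)(6) = 30 m/s
15–16 s: ½(-1 + -5)(1) = -3 m/s
16–20 s: ½(-5 + -8)(4) = -26 m/s
Δv = -0.5 m/s, so v(20) = 10 + (-0.5) = 9.5 m/s.

9.5 m/s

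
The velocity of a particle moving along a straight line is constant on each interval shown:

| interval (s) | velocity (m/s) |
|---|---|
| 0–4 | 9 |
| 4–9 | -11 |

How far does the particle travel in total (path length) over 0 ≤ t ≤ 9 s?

Distance (not displacement) is the total path length: add the absolute areas under v-t.
0–4 s: |9| × 4 = 36 m
4–9 s: |-11| × 5 = 55 m
Total distance = 91 m

91 m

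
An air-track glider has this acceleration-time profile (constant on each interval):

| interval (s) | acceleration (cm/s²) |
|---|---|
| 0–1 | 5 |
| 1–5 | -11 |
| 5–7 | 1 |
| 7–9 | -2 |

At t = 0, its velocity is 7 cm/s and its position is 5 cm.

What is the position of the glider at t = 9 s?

-151.5 cm

On each constant-a segment, Δv = aΔt and Δx = v₀Δt + ½aΔt²; chain segment to segment.
0–1 s: v starts 7 cm/s; Δx = 7·1 + ½·5·1² = 9.5 cm; v ends 12 cm/s.
1–5 s: v starts 12 cm/s; Δx = 12·4 + ½·-11·4² = -40 cm; v ends -32 cm/s.
5–7 s: v starts -32 cm/s; Δx = -32·2 + ½·1·2² = -62 cm; v ends -30 cm/s.
7–9 s: v starts -30 cm/s; Δx = -30·2 + ½·-2·2² = -64 cm; v ends -34 cm/s.
x(9) = 5 + Σ Δx = -151.5 cm.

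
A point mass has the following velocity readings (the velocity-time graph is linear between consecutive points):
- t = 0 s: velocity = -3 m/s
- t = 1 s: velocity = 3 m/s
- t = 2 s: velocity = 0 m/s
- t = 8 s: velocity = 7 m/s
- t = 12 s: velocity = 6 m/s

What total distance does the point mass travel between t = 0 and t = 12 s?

50 m

Distance (not displacement) is the total path length: add the absolute areas under v-t.
0–1 s: v = 0 at t = 0.5 s; triangle areas 0.75 + 0.75 = 1.5 m
1–2 s: |½(3 + 0)(1)| = 1.5 m
2–8 s: |½(0 + 7)(6)| = 21 m
8–12 s: |½(7 + 6)(4)| = 26 m
Total distance = 50 m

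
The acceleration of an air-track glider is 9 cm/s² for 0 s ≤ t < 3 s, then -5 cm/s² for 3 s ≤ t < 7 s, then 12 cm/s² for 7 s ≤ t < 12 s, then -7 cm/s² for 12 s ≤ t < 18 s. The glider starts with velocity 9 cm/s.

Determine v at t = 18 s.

34 cm/s

Δv equals the area under the a-t graph; then v = v₀ + Δv.
0–3 s: 9 × 3 = 27 cm/s
3–7 s: -5 × 4 = -20 cm/s
7–12 s: 12 × 5 = 60 cm/s
12–18 s: -7 × 6 = -42 cm/s
Δv = 25 cm/s, so v(18) = 9 + (25) = 34 cm/s.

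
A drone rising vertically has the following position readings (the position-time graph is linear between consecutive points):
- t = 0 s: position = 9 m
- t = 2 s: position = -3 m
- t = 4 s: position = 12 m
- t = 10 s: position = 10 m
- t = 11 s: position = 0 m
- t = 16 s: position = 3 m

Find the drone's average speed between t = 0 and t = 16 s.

Average speed = (total path length)/(elapsed time); on a piecewise-linear x-t graph the path length is Σ|Δx|.
0–2 s: |Δx| = |-3 − 9| = 12 m
2–4 s: |Δx| = |12 − -3| = 15 m
4–10 s: |Δx| = |10 − 12| = 2 m
10–11 s: |Δx| = |0 − 10| = 10 m
11–16 s: |Δx| = |3 − 0| = 3 m
Total path = 42 m; average speed = 42/16 = 2.625 m/s.

2.625 m/s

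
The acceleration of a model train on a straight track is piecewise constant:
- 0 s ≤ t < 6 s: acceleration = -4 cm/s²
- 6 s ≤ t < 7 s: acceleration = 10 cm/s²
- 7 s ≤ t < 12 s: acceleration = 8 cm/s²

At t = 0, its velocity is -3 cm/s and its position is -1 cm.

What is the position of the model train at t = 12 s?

On each constant-a segment, Δv = aΔt and Δx = v₀Δt + ½aΔt²; chain segment to segment.
0–6 s: v starts -3 cm/s; Δx = -3·6 + ½·-4·6² = -90 cm; v ends -27 cm/s.
6–7 s: v starts -27 cm/s; Δx = -27·1 + ½·10·1² = -22 cm; v ends -17 cm/s.
7–12 s: v starts -17 cm/s; Δx = -17·5 + ½·8·5² = 15 cm; v ends 23 cm/s.
x(12) = -1 + Σ Δx = -98 cm.

-98 cm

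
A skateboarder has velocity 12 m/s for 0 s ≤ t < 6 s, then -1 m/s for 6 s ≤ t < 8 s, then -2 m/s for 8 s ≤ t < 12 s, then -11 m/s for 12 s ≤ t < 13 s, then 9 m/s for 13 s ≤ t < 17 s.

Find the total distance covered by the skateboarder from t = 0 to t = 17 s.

129 m

Total distance travelled is ∫|v| dt — sum the magnitudes of each area piece.
0–6 s: |12| × 6 = 72 m
6–8 s: |-1| × 2 = 2 m
8–12 s: |-2| × 4 = 8 m
12–13 s: |-11| × 1 = 11 m
13–17 s: |9| × 4 = 36 m
Total distance = 129 m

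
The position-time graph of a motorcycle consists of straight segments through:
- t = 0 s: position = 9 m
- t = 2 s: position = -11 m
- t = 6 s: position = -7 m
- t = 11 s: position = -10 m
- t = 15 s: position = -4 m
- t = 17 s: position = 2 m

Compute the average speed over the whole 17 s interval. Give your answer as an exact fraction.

Average speed = (total path length)/(elapsed time); on a piecewise-linear x-t graph the path length is Σ|Δx|.
0–2 s: |Δx| = |-11 − 9| = 20 m
2–6 s: |Δx| = |-7 − -11| = 4 m
6–11 s: |Δx| = |-10 − -7| = 3 m
11–15 s: |Δx| = |-4 − -10| = 6 m
15–17 s: |Δx| = |2 − -4| = 6 m
Total path = 39 m; average speed = 39/17 = 39/17 m/s.

39/17 m/s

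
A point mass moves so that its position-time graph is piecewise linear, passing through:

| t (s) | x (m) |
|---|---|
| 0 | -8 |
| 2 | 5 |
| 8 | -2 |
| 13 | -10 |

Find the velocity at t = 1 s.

Velocity is the slope of the x-t graph on 0–2 s: (5 − -8)/(2 − 0) = 6.5 m/s.

6.5 m/s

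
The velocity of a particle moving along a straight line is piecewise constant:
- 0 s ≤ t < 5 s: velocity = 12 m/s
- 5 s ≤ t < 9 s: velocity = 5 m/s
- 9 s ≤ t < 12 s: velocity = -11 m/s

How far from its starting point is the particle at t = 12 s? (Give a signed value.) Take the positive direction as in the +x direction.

Displacement is the signed area under the v-t curve.
0–5 s: 12 × 5 = 60 m
5–9 s: 5 × 4 = 20 m
9–12 s: -11 × 3 = -33 m
Net displacement = 47 m

47 m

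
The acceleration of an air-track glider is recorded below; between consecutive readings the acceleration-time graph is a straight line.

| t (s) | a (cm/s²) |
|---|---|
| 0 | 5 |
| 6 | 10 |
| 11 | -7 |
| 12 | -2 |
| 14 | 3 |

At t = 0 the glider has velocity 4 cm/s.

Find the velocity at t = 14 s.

53 cm/s

Δv equals the area under the a-t graph; then v = v₀ + Δv.
0–6 s: ½(5 + 10)(6) = 45 cm/s
6–11 s: ½(10 + -7)(5) = 7.5 cm/s
11–12 s: ½(-7 + -2)(1) = -4.5 cm/s
12–14 s: ½(-2 + 3)(2) = 1 cm/s
Δv = 49 cm/s, so v(14) = 4 + (49) = 53 cm/s.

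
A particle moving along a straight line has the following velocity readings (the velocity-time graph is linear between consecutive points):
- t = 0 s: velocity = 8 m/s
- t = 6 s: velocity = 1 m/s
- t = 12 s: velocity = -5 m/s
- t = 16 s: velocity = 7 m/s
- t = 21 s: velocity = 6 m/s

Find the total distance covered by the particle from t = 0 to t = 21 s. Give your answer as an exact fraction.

509/6 m

Total distance travelled is ∫|v| dt — sum the magnitudes of each area piece.
0–6 s: |½(8 + 1)(6)| = 27 m
6–12 s: v = 0 at t = 7 s; triangle areas 0.5 + 12.5 = 13 m
12–16 s: v = 0 at t = 41/3 s; triangle areas 25/6 + 49/6 = 37/3 m
16–21 s: |½(7 + 6)(5)| = 32.5 m
Total distance = 509/6 m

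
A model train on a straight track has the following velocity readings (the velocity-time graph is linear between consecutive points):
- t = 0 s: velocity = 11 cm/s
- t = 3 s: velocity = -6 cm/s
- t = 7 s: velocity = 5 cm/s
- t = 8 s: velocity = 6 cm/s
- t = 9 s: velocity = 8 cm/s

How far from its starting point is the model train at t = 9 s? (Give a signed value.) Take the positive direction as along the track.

Displacement is the signed area under the v-t curve.
0–3 s: ½(11 + -6)(3) = 7.5 cm
3–7 s: ½(-6 + 5)(4) = -2 cm
7–8 s: ½(5 + 6)(1) = 5.5 cm
8–9 s: ½(6 + 8)(1) = 7 cm
Net displacement = 18 cm

18 cm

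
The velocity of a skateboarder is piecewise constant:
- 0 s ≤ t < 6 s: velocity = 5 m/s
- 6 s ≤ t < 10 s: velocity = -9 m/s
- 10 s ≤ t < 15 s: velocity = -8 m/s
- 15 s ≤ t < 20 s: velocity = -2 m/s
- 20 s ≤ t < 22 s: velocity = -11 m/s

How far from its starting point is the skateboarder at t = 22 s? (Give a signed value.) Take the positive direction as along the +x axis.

Displacement is the signed area under the v-t curve.
0–6 s: 5 × 6 = 30 m
6–10 s: -9 × 4 = -36 m
10–15 s: -8 × 5 = -40 m
15–20 s: -2 × 5 = -10 m
20–22 s: -11 × 2 = -22 m
Net displacement = -78 m

-78 m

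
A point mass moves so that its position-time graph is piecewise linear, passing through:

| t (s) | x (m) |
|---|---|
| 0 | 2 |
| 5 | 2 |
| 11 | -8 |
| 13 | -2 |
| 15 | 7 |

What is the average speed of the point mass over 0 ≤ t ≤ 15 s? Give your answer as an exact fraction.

5/3 m/s

Average speed = (total path length)/(elapsed time); on a piecewise-linear x-t graph the path length is Σ|Δx|.
0–5 s: |Δx| = |2 − 2| = 0 m
5–11 s: |Δx| = |-8 − 2| = 10 m
11–13 s: |Δx| = |-2 − -8| = 6 m
13–15 s: |Δx| = |7 − -2| = 9 m
Total path = 25 m; average speed = 25/15 = 5/3 m/s.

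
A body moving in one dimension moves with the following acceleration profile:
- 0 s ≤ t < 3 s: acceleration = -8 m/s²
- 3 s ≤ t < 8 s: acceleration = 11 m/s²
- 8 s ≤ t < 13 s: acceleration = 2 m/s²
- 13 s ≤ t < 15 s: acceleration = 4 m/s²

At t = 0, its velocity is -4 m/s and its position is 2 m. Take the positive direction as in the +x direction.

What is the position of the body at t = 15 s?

193.5 m

On each constant-a segment, Δv = aΔt and Δx = v₀Δt + ½aΔt²; chain segment to segment.
0–3 s: v starts -4 m/s; Δx = -4·3 + ½·-8·3² = -48 m; v ends -28 m/s.
3–8 s: v starts -28 m/s; Δx = -28·5 + ½·11·5² = -2.5 m; v ends 27 m/s.
8–13 s: v starts 27 m/s; Δx = 27·5 + ½·2·5² = 160 m; v ends 37 m/s.
13–15 s: v starts 37 m/s; Δx = 37·2 + ½·4·2² = 82 m; v ends 45 m/s.
x(15) = 2 + Σ Δx = 193.5 m.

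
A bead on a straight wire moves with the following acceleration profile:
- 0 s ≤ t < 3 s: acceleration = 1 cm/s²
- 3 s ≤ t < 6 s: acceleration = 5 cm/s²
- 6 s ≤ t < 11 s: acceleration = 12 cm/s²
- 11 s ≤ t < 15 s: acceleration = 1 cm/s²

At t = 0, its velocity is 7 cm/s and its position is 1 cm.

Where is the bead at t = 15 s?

702 cm

On each constant-a segment, Δv = aΔt and Δx = v₀Δt + ½aΔt²; chain segment to segment.
0–3 s: v starts 7 cm/s; Δx = 7·3 + ½·1·3² = 25.5 cm; v ends 10 cm/s.
3–6 s: v starts 10 cm/s; Δx = 10·3 + ½·5·3² = 52.5 cm; v ends 25 cm/s.
6–11 s: v starts 25 cm/s; Δx = 25·5 + ½·12·5² = 275 cm; v ends 85 cm/s.
11–15 s: v starts 85 cm/s; Δx = 85·4 + ½·1·4² = 348 cm; v ends 89 cm/s.
x(15) = 1 + Σ Δx = 702 cm.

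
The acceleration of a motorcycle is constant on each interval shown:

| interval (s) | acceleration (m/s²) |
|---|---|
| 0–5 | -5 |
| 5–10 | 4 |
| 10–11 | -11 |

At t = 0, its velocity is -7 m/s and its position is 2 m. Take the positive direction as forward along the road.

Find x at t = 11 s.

On each constant-a segment, Δv = aΔt and Δx = v₀Δt + ½aΔt²; chain segment to segment.
0–5 s: v starts -7 m/s; Δx = -7·5 + ½·-5·5² = -97.5 m; v ends -32 m/s.
5–10 s: v starts -32 m/s; Δx = -32·5 + ½·4·5² = -110 m; v ends -12 m/s.
10–11 s: v starts -12 m/s; Δx = -12·1 + ½·-11·1² = -17.5 m; v ends -23 m/s.
x(11) = 2 + Σ Δx = -223 m.

-223 m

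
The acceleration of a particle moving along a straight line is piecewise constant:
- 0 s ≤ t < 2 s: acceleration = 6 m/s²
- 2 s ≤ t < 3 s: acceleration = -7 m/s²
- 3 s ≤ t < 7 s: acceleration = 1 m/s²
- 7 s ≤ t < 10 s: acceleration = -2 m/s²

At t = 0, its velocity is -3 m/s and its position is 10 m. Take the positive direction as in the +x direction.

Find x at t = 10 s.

On each constant-a segment, Δv = aΔt and Δx = v₀Δt + ½aΔt²; chain segment to segment.
0–2 s: v starts -3 m/s; Δx = -3·2 + ½·6·2² = 6 m; v ends 9 m/s.
2–3 s: v starts 9 m/s; Δx = 9·1 + ½·-7·1² = 5.5 m; v ends 2 m/s.
3–7 s: v starts 2 m/s; Δx = 2·4 + ½·1·4² = 16 m; v ends 6 m/s.
7–10 s: v starts 6 m/s; Δx = 6·3 + ½·-2·3² = 9 m; v ends 0 m/s.
x(10) = 10 + Σ Δx = 46.5 m.

46.5 m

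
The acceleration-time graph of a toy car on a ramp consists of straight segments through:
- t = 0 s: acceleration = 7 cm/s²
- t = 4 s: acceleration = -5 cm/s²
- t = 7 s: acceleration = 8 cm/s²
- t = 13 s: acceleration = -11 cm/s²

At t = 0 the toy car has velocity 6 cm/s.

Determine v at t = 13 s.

Δv equals the area under the a-t graph; then v = v₀ + Δv.
0–4 s: ½(7 + -5)(4) = 4 cm/s
4–7 s: ½(-5 + 8)(3) = 4.5 cm/s
7–13 s: ½(8 + -11)(6) = -9 cm/s
Δv = -0.5 cm/s, so v(13) = 6 + (-0.5) = 5.5 cm/s.

5.5 cm/s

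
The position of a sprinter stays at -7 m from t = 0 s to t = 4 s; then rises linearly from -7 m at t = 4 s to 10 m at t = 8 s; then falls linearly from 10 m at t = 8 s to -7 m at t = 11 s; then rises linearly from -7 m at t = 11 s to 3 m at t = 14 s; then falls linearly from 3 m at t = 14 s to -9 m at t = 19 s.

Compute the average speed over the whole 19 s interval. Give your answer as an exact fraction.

Average speed = (total path length)/(elapsed time); on a piecewise-linear x-t graph the path length is Σ|Δx|.
0–4 s: |Δx| = |-7 − -7| = 0 m
4–8 s: |Δx| = |10 − -7| = 17 m
8–11 s: |Δx| = |-7 − 10| = 17 m
11–14 s: |Δx| = |3 − -7| = 10 m
14–19 s: |Δx| = |-9 − 3| = 12 m
Total path = 56 m; average speed = 56/19 = 56/19 m/s.

56/19 m/s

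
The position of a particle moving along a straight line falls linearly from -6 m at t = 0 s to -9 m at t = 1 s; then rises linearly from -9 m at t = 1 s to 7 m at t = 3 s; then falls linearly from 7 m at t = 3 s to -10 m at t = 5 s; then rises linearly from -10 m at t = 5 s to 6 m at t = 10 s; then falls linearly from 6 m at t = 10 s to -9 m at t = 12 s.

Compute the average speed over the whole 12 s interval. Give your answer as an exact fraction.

Average speed = (total path length)/(elapsed time); on a piecewise-linear x-t graph the path length is Σ|Δx|.
0–1 s: |Δx| = |-9 − -6| = 3 m
1–3 s: |Δx| = |7 − -9| = 16 m
3–5 s: |Δx| = |-10 − 7| = 17 m
5–10 s: |Δx| = |6 − -10| = 16 m
10–12 s: |Δx| = |-9 − 6| = 15 m
Total path = 67 m; average speed = 67/12 = 67/12 m/s.

67/12 m/s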